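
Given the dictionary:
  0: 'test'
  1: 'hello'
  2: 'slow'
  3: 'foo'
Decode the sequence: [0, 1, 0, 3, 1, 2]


Look up each index in the dictionary:
  0 -> 'test'
  1 -> 'hello'
  0 -> 'test'
  3 -> 'foo'
  1 -> 'hello'
  2 -> 'slow'

Decoded: "test hello test foo hello slow"


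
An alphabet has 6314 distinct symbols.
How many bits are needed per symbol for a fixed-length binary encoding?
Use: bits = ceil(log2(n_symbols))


log2(6314) = 12.6243
Bracket: 2^12 = 4096 < 6314 <= 2^13 = 8192
So ceil(log2(6314)) = 13

bits = ceil(log2(6314)) = ceil(12.6243) = 13 bits


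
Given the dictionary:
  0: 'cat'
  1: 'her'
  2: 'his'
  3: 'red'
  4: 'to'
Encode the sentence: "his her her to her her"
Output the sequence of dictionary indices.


Look up each word in the dictionary:
  'his' -> 2
  'her' -> 1
  'her' -> 1
  'to' -> 4
  'her' -> 1
  'her' -> 1

Encoded: [2, 1, 1, 4, 1, 1]


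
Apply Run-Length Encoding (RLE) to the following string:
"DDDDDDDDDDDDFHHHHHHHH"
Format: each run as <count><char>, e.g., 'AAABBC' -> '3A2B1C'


Scanning runs left to right:
  i=0: run of 'D' x 12 -> '12D'
  i=12: run of 'F' x 1 -> '1F'
  i=13: run of 'H' x 8 -> '8H'

RLE = 12D1F8H


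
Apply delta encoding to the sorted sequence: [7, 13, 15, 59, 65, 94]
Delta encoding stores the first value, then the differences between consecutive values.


First value: 7
Deltas:
  13 - 7 = 6
  15 - 13 = 2
  59 - 15 = 44
  65 - 59 = 6
  94 - 65 = 29


Delta encoded: [7, 6, 2, 44, 6, 29]


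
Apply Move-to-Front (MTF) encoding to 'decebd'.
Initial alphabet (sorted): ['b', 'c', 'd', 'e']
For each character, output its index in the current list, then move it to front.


MTF encoding:
'd': index 2 in ['b', 'c', 'd', 'e'] -> ['d', 'b', 'c', 'e']
'e': index 3 in ['d', 'b', 'c', 'e'] -> ['e', 'd', 'b', 'c']
'c': index 3 in ['e', 'd', 'b', 'c'] -> ['c', 'e', 'd', 'b']
'e': index 1 in ['c', 'e', 'd', 'b'] -> ['e', 'c', 'd', 'b']
'b': index 3 in ['e', 'c', 'd', 'b'] -> ['b', 'e', 'c', 'd']
'd': index 3 in ['b', 'e', 'c', 'd'] -> ['d', 'b', 'e', 'c']


Output: [2, 3, 3, 1, 3, 3]


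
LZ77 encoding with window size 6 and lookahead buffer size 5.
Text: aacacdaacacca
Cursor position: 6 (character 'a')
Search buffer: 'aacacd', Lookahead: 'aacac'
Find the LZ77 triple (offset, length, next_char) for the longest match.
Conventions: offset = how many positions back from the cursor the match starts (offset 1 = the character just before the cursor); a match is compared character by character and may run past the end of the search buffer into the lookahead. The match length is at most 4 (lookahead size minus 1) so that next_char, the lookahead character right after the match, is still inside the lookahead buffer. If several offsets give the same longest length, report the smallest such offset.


Try each offset into the search buffer:
  offset=1 (pos 5, char 'd'): match length 0
  offset=2 (pos 4, char 'c'): match length 0
  offset=3 (pos 3, char 'a'): match length 1
  offset=4 (pos 2, char 'c'): match length 0
  offset=5 (pos 1, char 'a'): match length 1
  offset=6 (pos 0, char 'a'): match length 4
Longest match has length 4 at offset 6.
next_char = character at position 6 + 4 = 10 -> 'c'

Best match: offset=6, length=4 (matching 'aaca' starting at position 0)
LZ77 triple: (6, 4, 'c')


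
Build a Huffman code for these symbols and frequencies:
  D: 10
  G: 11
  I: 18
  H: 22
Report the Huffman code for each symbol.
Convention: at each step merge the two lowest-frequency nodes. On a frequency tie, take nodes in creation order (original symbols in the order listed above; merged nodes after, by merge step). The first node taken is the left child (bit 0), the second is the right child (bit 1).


Huffman tree construction:
Step 1: Merge D(10) + G(11) = 21
Step 2: Merge I(18) + (D+G)(21) = 39
Step 3: Merge H(22) + (I+(D+G))(39) = 61
Read each symbol's code off the tree from the root (left child = 0, right child = 1).

Codes:
  D: 110 (length 3)
  G: 111 (length 3)
  I: 10 (length 2)
  H: 0 (length 1)
Average code length: 121/61 = 1.9836 bits/symbol


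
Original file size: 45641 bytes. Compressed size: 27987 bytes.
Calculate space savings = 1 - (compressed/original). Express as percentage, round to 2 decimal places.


ratio = compressed/original = 27987/45641 = 0.613199
savings = 1 - ratio = 1 - 0.613199 = 0.386801
as a percentage: 0.386801 * 100 = 38.68%

Space savings = 1 - 27987/45641 = 38.68%


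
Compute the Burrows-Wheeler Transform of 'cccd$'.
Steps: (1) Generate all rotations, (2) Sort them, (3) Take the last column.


Rotations (sorted):
  0: $cccd -> last char: d
  1: cccd$ -> last char: $
  2: ccd$c -> last char: c
  3: cd$cc -> last char: c
  4: d$ccc -> last char: c


BWT = d$ccc


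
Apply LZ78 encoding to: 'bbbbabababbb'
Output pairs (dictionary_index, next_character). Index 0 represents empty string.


LZ78 encoding steps:
Dictionary: {0: ''}
Step 1: w='' (idx 0), next='b' -> output (0, 'b'), add 'b' as idx 1
Step 2: w='b' (idx 1), next='b' -> output (1, 'b'), add 'bb' as idx 2
Step 3: w='b' (idx 1), next='a' -> output (1, 'a'), add 'ba' as idx 3
Step 4: w='ba' (idx 3), next='b' -> output (3, 'b'), add 'bab' as idx 4
Step 5: w='' (idx 0), next='a' -> output (0, 'a'), add 'a' as idx 5
Step 6: w='bb' (idx 2), next='b' -> output (2, 'b'), add 'bbb' as idx 6


Encoded: [(0, 'b'), (1, 'b'), (1, 'a'), (3, 'b'), (0, 'a'), (2, 'b')]


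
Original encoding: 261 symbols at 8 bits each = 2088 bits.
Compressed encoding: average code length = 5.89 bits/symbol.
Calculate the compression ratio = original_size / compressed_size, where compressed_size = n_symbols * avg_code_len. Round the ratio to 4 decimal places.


original_size = n_symbols * orig_bits = 261 * 8 = 2088 bits
compressed_size = n_symbols * avg_code_len = 261 * 5.89 = 1537.29 bits
ratio = original_size / compressed_size = 2088 / 1537.29 = 1.3582

Compression ratio = 1.3582


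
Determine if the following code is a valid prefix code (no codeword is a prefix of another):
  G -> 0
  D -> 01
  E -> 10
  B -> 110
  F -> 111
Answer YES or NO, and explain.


Checking each pair (does one codeword prefix another?):
  G='0' vs D='01': prefix -- VIOLATION

NO -- this is NOT a valid prefix code. G (0) is a prefix of D (01).


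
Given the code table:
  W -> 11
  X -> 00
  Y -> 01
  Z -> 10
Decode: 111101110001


Decoding:
11 -> W
11 -> W
01 -> Y
11 -> W
00 -> X
01 -> Y


Result: WWYWXY


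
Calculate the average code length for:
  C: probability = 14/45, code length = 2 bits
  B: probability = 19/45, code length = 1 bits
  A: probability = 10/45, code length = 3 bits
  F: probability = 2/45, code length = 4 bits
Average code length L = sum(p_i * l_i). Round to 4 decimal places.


Weighted contributions p_i * l_i:
  C: (14/45) * 2 = 28/45
  B: (19/45) * 1 = 19/45
  A: (10/45) * 3 = 30/45
  F: (2/45) * 4 = 8/45
Sum = (28 + 19 + 30 + 8)/45 = 85/45

L = 85/45 = 1.8889 bits/symbol


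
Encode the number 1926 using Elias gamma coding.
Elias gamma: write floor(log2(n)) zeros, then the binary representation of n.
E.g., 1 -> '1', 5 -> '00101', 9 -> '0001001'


num_bits = floor(log2(1926)) + 1 = 11
leading_zeros = num_bits - 1 = 10
binary(1926) = 11110000110

Elias gamma(1926) = '0000000000' + '11110000110' = 000000000011110000110 (21 bits)


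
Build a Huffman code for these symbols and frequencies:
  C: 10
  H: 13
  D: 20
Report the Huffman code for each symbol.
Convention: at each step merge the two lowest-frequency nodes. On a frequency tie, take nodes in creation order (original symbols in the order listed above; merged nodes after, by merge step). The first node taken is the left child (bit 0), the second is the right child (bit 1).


Huffman tree construction:
Step 1: Merge C(10) + H(13) = 23
Step 2: Merge D(20) + (C+H)(23) = 43
Read each symbol's code off the tree from the root (left child = 0, right child = 1).

Codes:
  C: 10 (length 2)
  H: 11 (length 2)
  D: 0 (length 1)
Average code length: 66/43 = 1.5349 bits/symbol


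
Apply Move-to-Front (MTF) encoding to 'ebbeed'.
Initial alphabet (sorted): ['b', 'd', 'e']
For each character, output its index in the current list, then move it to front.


MTF encoding:
'e': index 2 in ['b', 'd', 'e'] -> ['e', 'b', 'd']
'b': index 1 in ['e', 'b', 'd'] -> ['b', 'e', 'd']
'b': index 0 in ['b', 'e', 'd'] -> ['b', 'e', 'd']
'e': index 1 in ['b', 'e', 'd'] -> ['e', 'b', 'd']
'e': index 0 in ['e', 'b', 'd'] -> ['e', 'b', 'd']
'd': index 2 in ['e', 'b', 'd'] -> ['d', 'e', 'b']


Output: [2, 1, 0, 1, 0, 2]


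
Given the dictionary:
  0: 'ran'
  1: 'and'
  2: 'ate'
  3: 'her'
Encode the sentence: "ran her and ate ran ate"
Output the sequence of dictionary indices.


Look up each word in the dictionary:
  'ran' -> 0
  'her' -> 3
  'and' -> 1
  'ate' -> 2
  'ran' -> 0
  'ate' -> 2

Encoded: [0, 3, 1, 2, 0, 2]


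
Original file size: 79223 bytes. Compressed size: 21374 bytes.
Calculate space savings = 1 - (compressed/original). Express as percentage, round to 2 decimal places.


ratio = compressed/original = 21374/79223 = 0.269795
savings = 1 - ratio = 1 - 0.269795 = 0.730205
as a percentage: 0.730205 * 100 = 73.02%

Space savings = 1 - 21374/79223 = 73.02%


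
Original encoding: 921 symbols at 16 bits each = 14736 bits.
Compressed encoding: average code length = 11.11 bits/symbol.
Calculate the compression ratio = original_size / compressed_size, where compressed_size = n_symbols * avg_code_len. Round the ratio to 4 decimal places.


original_size = n_symbols * orig_bits = 921 * 16 = 14736 bits
compressed_size = n_symbols * avg_code_len = 921 * 11.11 = 10232.31 bits
ratio = original_size / compressed_size = 14736 / 10232.31 = 1.4401

Compression ratio = 1.4401


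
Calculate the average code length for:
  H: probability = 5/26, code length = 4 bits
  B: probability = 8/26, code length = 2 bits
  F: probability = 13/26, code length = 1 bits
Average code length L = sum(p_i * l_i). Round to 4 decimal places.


Weighted contributions p_i * l_i:
  H: (5/26) * 4 = 20/26
  B: (8/26) * 2 = 16/26
  F: (13/26) * 1 = 13/26
Sum = (20 + 16 + 13)/26 = 49/26

L = 49/26 = 1.8846 bits/symbol


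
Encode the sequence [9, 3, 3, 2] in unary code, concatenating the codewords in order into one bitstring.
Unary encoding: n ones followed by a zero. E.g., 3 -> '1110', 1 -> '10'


Encode each number as n ones followed by a terminating 0:
  9 -> 1111111110 (10 bits)
  3 -> 1110 (4 bits)
  3 -> 1110 (4 bits)
  2 -> 110 (3 bits)
Total length = 10 + 4 + 4 + 3 = 21 bits.

Unary([9, 3, 3, 2]) = 111111111011101110110 (21 bits)


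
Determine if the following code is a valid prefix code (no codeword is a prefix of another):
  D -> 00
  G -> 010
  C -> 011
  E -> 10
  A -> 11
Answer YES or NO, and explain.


Checking each pair (does one codeword prefix another?):
  D='00' vs G='010': no prefix
  D='00' vs C='011': no prefix
  D='00' vs E='10': no prefix
  D='00' vs A='11': no prefix
  G='010' vs D='00': no prefix
  G='010' vs C='011': no prefix
  G='010' vs E='10': no prefix
  G='010' vs A='11': no prefix
  C='011' vs D='00': no prefix
  C='011' vs G='010': no prefix
  C='011' vs E='10': no prefix
  C='011' vs A='11': no prefix
  E='10' vs D='00': no prefix
  E='10' vs G='010': no prefix
  E='10' vs C='011': no prefix
  E='10' vs A='11': no prefix
  A='11' vs D='00': no prefix
  A='11' vs G='010': no prefix
  A='11' vs C='011': no prefix
  A='11' vs E='10': no prefix
No violation found over all pairs.

YES -- this is a valid prefix code. No codeword is a prefix of any other codeword.


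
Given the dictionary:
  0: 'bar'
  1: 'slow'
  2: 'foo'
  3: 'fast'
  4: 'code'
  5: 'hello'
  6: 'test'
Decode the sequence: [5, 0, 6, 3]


Look up each index in the dictionary:
  5 -> 'hello'
  0 -> 'bar'
  6 -> 'test'
  3 -> 'fast'

Decoded: "hello bar test fast"


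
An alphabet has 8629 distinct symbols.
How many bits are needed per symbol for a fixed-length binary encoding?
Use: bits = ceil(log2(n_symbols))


log2(8629) = 13.075
Bracket: 2^13 = 8192 < 8629 <= 2^14 = 16384
So ceil(log2(8629)) = 14

bits = ceil(log2(8629)) = ceil(13.075) = 14 bits


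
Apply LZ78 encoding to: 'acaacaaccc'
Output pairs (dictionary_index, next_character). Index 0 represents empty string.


LZ78 encoding steps:
Dictionary: {0: ''}
Step 1: w='' (idx 0), next='a' -> output (0, 'a'), add 'a' as idx 1
Step 2: w='' (idx 0), next='c' -> output (0, 'c'), add 'c' as idx 2
Step 3: w='a' (idx 1), next='a' -> output (1, 'a'), add 'aa' as idx 3
Step 4: w='c' (idx 2), next='a' -> output (2, 'a'), add 'ca' as idx 4
Step 5: w='a' (idx 1), next='c' -> output (1, 'c'), add 'ac' as idx 5
Step 6: w='c' (idx 2), next='c' -> output (2, 'c'), add 'cc' as idx 6


Encoded: [(0, 'a'), (0, 'c'), (1, 'a'), (2, 'a'), (1, 'c'), (2, 'c')]


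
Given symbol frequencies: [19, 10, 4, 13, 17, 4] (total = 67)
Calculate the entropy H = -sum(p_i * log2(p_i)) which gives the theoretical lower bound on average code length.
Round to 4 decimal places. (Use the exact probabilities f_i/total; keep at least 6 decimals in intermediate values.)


Per-symbol terms -p_i * log2(p_i) with p_i = f_i/67:
  p = 19/67 = 0.283582: log2(p) = -1.818162, -p*log2(p) = 0.515598
  p = 10/67 = 0.149254: log2(p) = -2.744161, -p*log2(p) = 0.409576
  p = 4/67 = 0.059701: log2(p) = -4.066089, -p*log2(p) = 0.242752
  p = 13/67 = 0.194030: log2(p) = -2.365649, -p*log2(p) = 0.459007
  p = 17/67 = 0.253731: log2(p) = -1.978626, -p*log2(p) = 0.502040
  p = 4/67 = 0.059701: log2(p) = -4.066089, -p*log2(p) = 0.242752
H = 0.515598 + 0.409576 + 0.242752 + 0.459007 + 0.502040 + 0.242752 = 2.371725

H = 2.3717 bits/symbol


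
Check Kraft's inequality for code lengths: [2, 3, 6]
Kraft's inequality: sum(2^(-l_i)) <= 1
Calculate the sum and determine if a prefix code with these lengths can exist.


Sum = 2^(-2) + 2^(-3) + 2^(-6)
    = 0.25 + 0.125 + 0.015625
    = 25/64 = 0.390625
Since 0.390625 <= 1, Kraft's inequality IS satisfied.
A prefix code with these lengths CAN exist.

Kraft sum = 0.390625. Satisfied.


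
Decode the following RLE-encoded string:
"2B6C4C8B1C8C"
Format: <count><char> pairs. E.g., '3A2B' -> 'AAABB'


Expanding each <count><char> pair:
  2B -> 'BB'
  6C -> 'CCCCCC'
  4C -> 'CCCC'
  8B -> 'BBBBBBBB'
  1C -> 'C'
  8C -> 'CCCCCCCC'

Decoded = BBCCCCCCCCCCBBBBBBBBCCCCCCCCC


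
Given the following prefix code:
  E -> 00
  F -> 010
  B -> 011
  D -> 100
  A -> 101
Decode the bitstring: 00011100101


Decoding step by step:
Bits 00 -> E
Bits 011 -> B
Bits 100 -> D
Bits 101 -> A


Decoded message: EBDA


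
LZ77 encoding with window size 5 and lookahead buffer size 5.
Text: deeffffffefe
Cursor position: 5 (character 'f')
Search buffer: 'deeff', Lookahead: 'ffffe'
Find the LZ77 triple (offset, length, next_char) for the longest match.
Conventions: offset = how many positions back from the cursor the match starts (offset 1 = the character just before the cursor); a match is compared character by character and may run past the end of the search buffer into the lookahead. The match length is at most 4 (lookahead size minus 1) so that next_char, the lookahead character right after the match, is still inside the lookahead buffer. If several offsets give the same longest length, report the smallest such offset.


Try each offset into the search buffer:
  offset=1 (pos 4, char 'f'): match length 4
  offset=2 (pos 3, char 'f'): match length 4
  offset=3 (pos 2, char 'e'): match length 0
  offset=4 (pos 1, char 'e'): match length 0
  offset=5 (pos 0, char 'd'): match length 0
Longest match has length 4, found at offsets 1, 2; take the smallest, offset 1.
next_char = character at position 5 + 4 = 9 -> 'e'

Best match: offset=1, length=4 (matching 'ffff' starting at position 4)
LZ77 triple: (1, 4, 'e')


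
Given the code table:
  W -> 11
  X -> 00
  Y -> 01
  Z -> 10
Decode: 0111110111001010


Decoding:
01 -> Y
11 -> W
11 -> W
01 -> Y
11 -> W
00 -> X
10 -> Z
10 -> Z


Result: YWWYWXZZ


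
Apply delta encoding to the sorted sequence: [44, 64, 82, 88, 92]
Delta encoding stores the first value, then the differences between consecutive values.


First value: 44
Deltas:
  64 - 44 = 20
  82 - 64 = 18
  88 - 82 = 6
  92 - 88 = 4


Delta encoded: [44, 20, 18, 6, 4]


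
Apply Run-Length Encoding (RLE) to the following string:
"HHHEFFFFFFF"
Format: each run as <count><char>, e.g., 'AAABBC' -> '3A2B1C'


Scanning runs left to right:
  i=0: run of 'H' x 3 -> '3H'
  i=3: run of 'E' x 1 -> '1E'
  i=4: run of 'F' x 7 -> '7F'

RLE = 3H1E7F


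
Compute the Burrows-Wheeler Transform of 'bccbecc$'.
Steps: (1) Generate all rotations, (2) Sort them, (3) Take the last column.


Rotations (sorted):
  0: $bccbecc -> last char: c
  1: bccbecc$ -> last char: $
  2: becc$bcc -> last char: c
  3: c$bccbec -> last char: c
  4: cbecc$bc -> last char: c
  5: cc$bccbe -> last char: e
  6: ccbecc$b -> last char: b
  7: ecc$bccb -> last char: b


BWT = c$cccebb


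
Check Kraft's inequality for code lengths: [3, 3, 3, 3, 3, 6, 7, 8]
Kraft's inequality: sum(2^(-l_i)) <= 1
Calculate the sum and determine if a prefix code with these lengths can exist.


Sum = 2^(-3) + 2^(-3) + 2^(-3) + 2^(-3) + 2^(-3) + 2^(-6) + 2^(-7) + 2^(-8)
    = 0.125 + 0.125 + 0.125 + 0.125 + 0.125 + 0.015625 + 0.0078125 + 0.00390625
    = 167/256 = 0.65234375
Since 0.65234375 <= 1, Kraft's inequality IS satisfied.
A prefix code with these lengths CAN exist.

Kraft sum = 0.65234375. Satisfied.


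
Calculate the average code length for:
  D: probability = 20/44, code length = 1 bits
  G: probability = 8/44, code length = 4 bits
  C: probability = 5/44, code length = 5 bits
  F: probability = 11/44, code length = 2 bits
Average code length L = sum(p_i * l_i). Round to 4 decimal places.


Weighted contributions p_i * l_i:
  D: (20/44) * 1 = 20/44
  G: (8/44) * 4 = 32/44
  C: (5/44) * 5 = 25/44
  F: (11/44) * 2 = 22/44
Sum = (20 + 32 + 25 + 22)/44 = 99/44

L = 99/44 = 2.2500 bits/symbol


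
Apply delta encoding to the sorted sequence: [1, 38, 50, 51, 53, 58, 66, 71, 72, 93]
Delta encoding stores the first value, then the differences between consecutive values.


First value: 1
Deltas:
  38 - 1 = 37
  50 - 38 = 12
  51 - 50 = 1
  53 - 51 = 2
  58 - 53 = 5
  66 - 58 = 8
  71 - 66 = 5
  72 - 71 = 1
  93 - 72 = 21


Delta encoded: [1, 37, 12, 1, 2, 5, 8, 5, 1, 21]


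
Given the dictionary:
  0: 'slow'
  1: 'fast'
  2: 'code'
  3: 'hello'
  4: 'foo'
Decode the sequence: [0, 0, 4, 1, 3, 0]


Look up each index in the dictionary:
  0 -> 'slow'
  0 -> 'slow'
  4 -> 'foo'
  1 -> 'fast'
  3 -> 'hello'
  0 -> 'slow'

Decoded: "slow slow foo fast hello slow"


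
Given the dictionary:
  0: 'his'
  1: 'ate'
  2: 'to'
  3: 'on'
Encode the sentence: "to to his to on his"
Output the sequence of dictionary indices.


Look up each word in the dictionary:
  'to' -> 2
  'to' -> 2
  'his' -> 0
  'to' -> 2
  'on' -> 3
  'his' -> 0

Encoded: [2, 2, 0, 2, 3, 0]


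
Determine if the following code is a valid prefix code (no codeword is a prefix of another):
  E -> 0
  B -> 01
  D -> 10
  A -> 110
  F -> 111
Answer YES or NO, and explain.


Checking each pair (does one codeword prefix another?):
  E='0' vs B='01': prefix -- VIOLATION

NO -- this is NOT a valid prefix code. E (0) is a prefix of B (01).


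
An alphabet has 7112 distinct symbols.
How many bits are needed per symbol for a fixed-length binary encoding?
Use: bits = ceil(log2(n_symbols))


log2(7112) = 12.796
Bracket: 2^12 = 4096 < 7112 <= 2^13 = 8192
So ceil(log2(7112)) = 13

bits = ceil(log2(7112)) = ceil(12.796) = 13 bits


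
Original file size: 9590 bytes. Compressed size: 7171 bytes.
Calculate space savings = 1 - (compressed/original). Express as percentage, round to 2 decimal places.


ratio = compressed/original = 7171/9590 = 0.747758
savings = 1 - ratio = 1 - 0.747758 = 0.252242
as a percentage: 0.252242 * 100 = 25.22%

Space savings = 1 - 7171/9590 = 25.22%


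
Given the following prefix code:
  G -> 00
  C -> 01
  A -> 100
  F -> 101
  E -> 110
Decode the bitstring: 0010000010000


Decoding step by step:
Bits 00 -> G
Bits 100 -> A
Bits 00 -> G
Bits 01 -> C
Bits 00 -> G
Bits 00 -> G


Decoded message: GAGCGG


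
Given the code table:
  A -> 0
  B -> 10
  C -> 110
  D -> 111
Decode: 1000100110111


Decoding:
10 -> B
0 -> A
0 -> A
10 -> B
0 -> A
110 -> C
111 -> D


Result: BAABACD


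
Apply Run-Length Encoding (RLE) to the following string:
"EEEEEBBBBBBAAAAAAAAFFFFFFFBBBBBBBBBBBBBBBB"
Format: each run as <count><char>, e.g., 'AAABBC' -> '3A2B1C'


Scanning runs left to right:
  i=0: run of 'E' x 5 -> '5E'
  i=5: run of 'B' x 6 -> '6B'
  i=11: run of 'A' x 8 -> '8A'
  i=19: run of 'F' x 7 -> '7F'
  i=26: run of 'B' x 16 -> '16B'

RLE = 5E6B8A7F16B


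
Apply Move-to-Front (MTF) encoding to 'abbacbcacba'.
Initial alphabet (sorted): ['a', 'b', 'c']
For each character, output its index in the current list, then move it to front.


MTF encoding:
'a': index 0 in ['a', 'b', 'c'] -> ['a', 'b', 'c']
'b': index 1 in ['a', 'b', 'c'] -> ['b', 'a', 'c']
'b': index 0 in ['b', 'a', 'c'] -> ['b', 'a', 'c']
'a': index 1 in ['b', 'a', 'c'] -> ['a', 'b', 'c']
'c': index 2 in ['a', 'b', 'c'] -> ['c', 'a', 'b']
'b': index 2 in ['c', 'a', 'b'] -> ['b', 'c', 'a']
'c': index 1 in ['b', 'c', 'a'] -> ['c', 'b', 'a']
'a': index 2 in ['c', 'b', 'a'] -> ['a', 'c', 'b']
'c': index 1 in ['a', 'c', 'b'] -> ['c', 'a', 'b']
'b': index 2 in ['c', 'a', 'b'] -> ['b', 'c', 'a']
'a': index 2 in ['b', 'c', 'a'] -> ['a', 'b', 'c']


Output: [0, 1, 0, 1, 2, 2, 1, 2, 1, 2, 2]


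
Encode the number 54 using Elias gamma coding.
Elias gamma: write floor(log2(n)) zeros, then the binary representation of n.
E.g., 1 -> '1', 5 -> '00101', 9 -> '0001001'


num_bits = floor(log2(54)) + 1 = 6
leading_zeros = num_bits - 1 = 5
binary(54) = 110110

Elias gamma(54) = '00000' + '110110' = 00000110110 (11 bits)


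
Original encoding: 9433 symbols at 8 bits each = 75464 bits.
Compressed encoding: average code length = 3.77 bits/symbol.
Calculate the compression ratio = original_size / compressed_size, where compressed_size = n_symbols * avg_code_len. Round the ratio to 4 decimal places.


original_size = n_symbols * orig_bits = 9433 * 8 = 75464 bits
compressed_size = n_symbols * avg_code_len = 9433 * 3.77 = 35562.41 bits
ratio = original_size / compressed_size = 75464 / 35562.41 = 2.122

Compression ratio = 2.122


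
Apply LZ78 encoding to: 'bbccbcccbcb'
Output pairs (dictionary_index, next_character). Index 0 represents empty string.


LZ78 encoding steps:
Dictionary: {0: ''}
Step 1: w='' (idx 0), next='b' -> output (0, 'b'), add 'b' as idx 1
Step 2: w='b' (idx 1), next='c' -> output (1, 'c'), add 'bc' as idx 2
Step 3: w='' (idx 0), next='c' -> output (0, 'c'), add 'c' as idx 3
Step 4: w='bc' (idx 2), next='c' -> output (2, 'c'), add 'bcc' as idx 4
Step 5: w='c' (idx 3), next='b' -> output (3, 'b'), add 'cb' as idx 5
Step 6: w='cb' (idx 5), end of input -> output (5, '')


Encoded: [(0, 'b'), (1, 'c'), (0, 'c'), (2, 'c'), (3, 'b'), (5, '')]


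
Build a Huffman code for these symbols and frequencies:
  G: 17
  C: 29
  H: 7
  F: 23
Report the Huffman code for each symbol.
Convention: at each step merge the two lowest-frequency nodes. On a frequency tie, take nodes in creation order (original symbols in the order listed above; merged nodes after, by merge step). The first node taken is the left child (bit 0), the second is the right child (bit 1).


Huffman tree construction:
Step 1: Merge H(7) + G(17) = 24
Step 2: Merge F(23) + (H+G)(24) = 47
Step 3: Merge C(29) + (F+(H+G))(47) = 76
Read each symbol's code off the tree from the root (left child = 0, right child = 1).

Codes:
  G: 111 (length 3)
  C: 0 (length 1)
  H: 110 (length 3)
  F: 10 (length 2)
Average code length: 147/76 = 1.9342 bits/symbol


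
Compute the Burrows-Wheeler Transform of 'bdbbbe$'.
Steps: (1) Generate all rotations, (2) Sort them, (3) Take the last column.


Rotations (sorted):
  0: $bdbbbe -> last char: e
  1: bbbe$bd -> last char: d
  2: bbe$bdb -> last char: b
  3: bdbbbe$ -> last char: $
  4: be$bdbb -> last char: b
  5: dbbbe$b -> last char: b
  6: e$bdbbb -> last char: b


BWT = edb$bbb


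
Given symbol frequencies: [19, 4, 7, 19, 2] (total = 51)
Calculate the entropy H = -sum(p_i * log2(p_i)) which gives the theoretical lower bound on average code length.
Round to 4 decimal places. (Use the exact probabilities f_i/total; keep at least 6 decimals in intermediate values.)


Per-symbol terms -p_i * log2(p_i) with p_i = f_i/51:
  p = 19/51 = 0.372549: log2(p) = -1.424498, -p*log2(p) = 0.530695
  p = 4/51 = 0.078431: log2(p) = -3.672425, -p*log2(p) = 0.288033
  p = 7/51 = 0.137255: log2(p) = -2.865070, -p*log2(p) = 0.393245
  p = 19/51 = 0.372549: log2(p) = -1.424498, -p*log2(p) = 0.530695
  p = 2/51 = 0.039216: log2(p) = -4.672425, -p*log2(p) = 0.183232
H = 0.530695 + 0.288033 + 0.393245 + 0.530695 + 0.183232 = 1.925900

H = 1.9259 bits/symbol


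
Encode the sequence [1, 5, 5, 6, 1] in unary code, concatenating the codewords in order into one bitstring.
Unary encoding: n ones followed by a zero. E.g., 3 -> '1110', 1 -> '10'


Encode each number as n ones followed by a terminating 0:
  1 -> 10 (2 bits)
  5 -> 111110 (6 bits)
  5 -> 111110 (6 bits)
  6 -> 1111110 (7 bits)
  1 -> 10 (2 bits)
Total length = 2 + 6 + 6 + 7 + 2 = 23 bits.

Unary([1, 5, 5, 6, 1]) = 10111110111110111111010 (23 bits)


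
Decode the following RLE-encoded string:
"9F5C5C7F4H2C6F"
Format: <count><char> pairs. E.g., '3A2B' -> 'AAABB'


Expanding each <count><char> pair:
  9F -> 'FFFFFFFFF'
  5C -> 'CCCCC'
  5C -> 'CCCCC'
  7F -> 'FFFFFFF'
  4H -> 'HHHH'
  2C -> 'CC'
  6F -> 'FFFFFF'

Decoded = FFFFFFFFFCCCCCCCCCCFFFFFFFHHHHCCFFFFFF


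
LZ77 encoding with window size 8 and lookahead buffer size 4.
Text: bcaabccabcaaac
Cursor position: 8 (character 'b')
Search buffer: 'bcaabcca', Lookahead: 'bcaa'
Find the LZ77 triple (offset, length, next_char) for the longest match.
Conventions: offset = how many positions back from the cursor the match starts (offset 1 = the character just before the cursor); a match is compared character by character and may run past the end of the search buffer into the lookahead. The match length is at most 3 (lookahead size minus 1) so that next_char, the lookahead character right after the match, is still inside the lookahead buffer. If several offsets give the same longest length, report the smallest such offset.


Try each offset into the search buffer:
  offset=1 (pos 7, char 'a'): match length 0
  offset=2 (pos 6, char 'c'): match length 0
  offset=3 (pos 5, char 'c'): match length 0
  offset=4 (pos 4, char 'b'): match length 2
  offset=5 (pos 3, char 'a'): match length 0
  offset=6 (pos 2, char 'a'): match length 0
  offset=7 (pos 1, char 'c'): match length 0
  offset=8 (pos 0, char 'b'): match length 3
Longest match has length 3 at offset 8.
next_char = character at position 8 + 3 = 11 -> 'a'

Best match: offset=8, length=3 (matching 'bca' starting at position 0)
LZ77 triple: (8, 3, 'a')


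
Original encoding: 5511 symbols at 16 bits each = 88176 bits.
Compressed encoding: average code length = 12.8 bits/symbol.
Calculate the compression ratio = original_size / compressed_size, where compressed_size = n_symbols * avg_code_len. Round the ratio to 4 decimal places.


original_size = n_symbols * orig_bits = 5511 * 16 = 88176 bits
compressed_size = n_symbols * avg_code_len = 5511 * 12.8 = 70540.8 bits
ratio = original_size / compressed_size = 88176 / 70540.8 = 1.25

Compression ratio = 1.25


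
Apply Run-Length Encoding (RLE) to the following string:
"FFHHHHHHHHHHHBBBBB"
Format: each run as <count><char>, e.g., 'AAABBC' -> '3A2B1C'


Scanning runs left to right:
  i=0: run of 'F' x 2 -> '2F'
  i=2: run of 'H' x 11 -> '11H'
  i=13: run of 'B' x 5 -> '5B'

RLE = 2F11H5B


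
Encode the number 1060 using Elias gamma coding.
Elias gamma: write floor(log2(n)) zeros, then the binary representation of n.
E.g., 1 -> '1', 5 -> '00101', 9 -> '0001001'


num_bits = floor(log2(1060)) + 1 = 11
leading_zeros = num_bits - 1 = 10
binary(1060) = 10000100100

Elias gamma(1060) = '0000000000' + '10000100100' = 000000000010000100100 (21 bits)


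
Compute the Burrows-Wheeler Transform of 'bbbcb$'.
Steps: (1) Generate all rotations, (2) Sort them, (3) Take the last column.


Rotations (sorted):
  0: $bbbcb -> last char: b
  1: b$bbbc -> last char: c
  2: bbbcb$ -> last char: $
  3: bbcb$b -> last char: b
  4: bcb$bb -> last char: b
  5: cb$bbb -> last char: b


BWT = bc$bbb


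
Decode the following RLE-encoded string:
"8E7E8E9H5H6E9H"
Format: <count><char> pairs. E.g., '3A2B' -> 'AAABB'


Expanding each <count><char> pair:
  8E -> 'EEEEEEEE'
  7E -> 'EEEEEEE'
  8E -> 'EEEEEEEE'
  9H -> 'HHHHHHHHH'
  5H -> 'HHHHH'
  6E -> 'EEEEEE'
  9H -> 'HHHHHHHHH'

Decoded = EEEEEEEEEEEEEEEEEEEEEEEHHHHHHHHHHHHHHEEEEEEHHHHHHHHH


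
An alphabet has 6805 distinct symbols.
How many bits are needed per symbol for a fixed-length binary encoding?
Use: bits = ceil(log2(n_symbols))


log2(6805) = 12.7324
Bracket: 2^12 = 4096 < 6805 <= 2^13 = 8192
So ceil(log2(6805)) = 13

bits = ceil(log2(6805)) = ceil(12.7324) = 13 bits


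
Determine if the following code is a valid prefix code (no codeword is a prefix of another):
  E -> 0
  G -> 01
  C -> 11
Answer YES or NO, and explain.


Checking each pair (does one codeword prefix another?):
  E='0' vs G='01': prefix -- VIOLATION

NO -- this is NOT a valid prefix code. E (0) is a prefix of G (01).


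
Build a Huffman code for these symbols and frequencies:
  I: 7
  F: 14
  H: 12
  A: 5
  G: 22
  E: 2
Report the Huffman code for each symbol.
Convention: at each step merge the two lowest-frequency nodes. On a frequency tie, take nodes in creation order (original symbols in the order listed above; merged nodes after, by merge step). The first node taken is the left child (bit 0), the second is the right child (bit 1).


Huffman tree construction:
Step 1: Merge E(2) + A(5) = 7
Step 2: Merge I(7) + (E+A)(7) = 14
Step 3: Merge H(12) + F(14) = 26
Step 4: Merge (I+(E+A))(14) + G(22) = 36
Step 5: Merge (H+F)(26) + ((I+(E+A))+G)(36) = 62
Read each symbol's code off the tree from the root (left child = 0, right child = 1).

Codes:
  I: 100 (length 3)
  F: 01 (length 2)
  H: 00 (length 2)
  A: 1011 (length 4)
  G: 11 (length 2)
  E: 1010 (length 4)
Average code length: 145/62 = 2.3387 bits/symbol


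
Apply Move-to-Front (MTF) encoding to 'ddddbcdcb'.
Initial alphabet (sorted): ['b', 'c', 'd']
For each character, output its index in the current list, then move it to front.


MTF encoding:
'd': index 2 in ['b', 'c', 'd'] -> ['d', 'b', 'c']
'd': index 0 in ['d', 'b', 'c'] -> ['d', 'b', 'c']
'd': index 0 in ['d', 'b', 'c'] -> ['d', 'b', 'c']
'd': index 0 in ['d', 'b', 'c'] -> ['d', 'b', 'c']
'b': index 1 in ['d', 'b', 'c'] -> ['b', 'd', 'c']
'c': index 2 in ['b', 'd', 'c'] -> ['c', 'b', 'd']
'd': index 2 in ['c', 'b', 'd'] -> ['d', 'c', 'b']
'c': index 1 in ['d', 'c', 'b'] -> ['c', 'd', 'b']
'b': index 2 in ['c', 'd', 'b'] -> ['b', 'c', 'd']


Output: [2, 0, 0, 0, 1, 2, 2, 1, 2]


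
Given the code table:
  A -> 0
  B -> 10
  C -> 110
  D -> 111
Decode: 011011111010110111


Decoding:
0 -> A
110 -> C
111 -> D
110 -> C
10 -> B
110 -> C
111 -> D


Result: ACDCBCD


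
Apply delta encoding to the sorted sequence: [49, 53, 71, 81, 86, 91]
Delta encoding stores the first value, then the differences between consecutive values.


First value: 49
Deltas:
  53 - 49 = 4
  71 - 53 = 18
  81 - 71 = 10
  86 - 81 = 5
  91 - 86 = 5


Delta encoded: [49, 4, 18, 10, 5, 5]


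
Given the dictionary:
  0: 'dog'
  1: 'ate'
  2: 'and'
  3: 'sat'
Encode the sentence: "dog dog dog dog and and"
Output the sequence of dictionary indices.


Look up each word in the dictionary:
  'dog' -> 0
  'dog' -> 0
  'dog' -> 0
  'dog' -> 0
  'and' -> 2
  'and' -> 2

Encoded: [0, 0, 0, 0, 2, 2]


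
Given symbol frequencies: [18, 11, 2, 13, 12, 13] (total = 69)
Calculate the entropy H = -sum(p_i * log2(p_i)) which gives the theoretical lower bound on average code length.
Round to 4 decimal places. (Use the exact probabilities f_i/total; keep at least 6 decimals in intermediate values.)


Per-symbol terms -p_i * log2(p_i) with p_i = f_i/69:
  p = 18/69 = 0.260870: log2(p) = -1.938599, -p*log2(p) = 0.505722
  p = 11/69 = 0.159420: log2(p) = -2.649093, -p*log2(p) = 0.422319
  p = 2/69 = 0.028986: log2(p) = -5.108524, -p*log2(p) = 0.148073
  p = 13/69 = 0.188406: log2(p) = -2.408085, -p*log2(p) = 0.453697
  p = 12/69 = 0.173913: log2(p) = -2.523562, -p*log2(p) = 0.438880
  p = 13/69 = 0.188406: log2(p) = -2.408085, -p*log2(p) = 0.453697
H = 0.505722 + 0.422319 + 0.148073 + 0.453697 + 0.438880 + 0.453697 = 2.422388

H = 2.4224 bits/symbol


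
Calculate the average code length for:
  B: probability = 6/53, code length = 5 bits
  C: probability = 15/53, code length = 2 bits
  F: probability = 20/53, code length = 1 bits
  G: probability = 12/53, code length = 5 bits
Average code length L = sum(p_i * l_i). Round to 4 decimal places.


Weighted contributions p_i * l_i:
  B: (6/53) * 5 = 30/53
  C: (15/53) * 2 = 30/53
  F: (20/53) * 1 = 20/53
  G: (12/53) * 5 = 60/53
Sum = (30 + 30 + 20 + 60)/53 = 140/53

L = 140/53 = 2.6415 bits/symbol


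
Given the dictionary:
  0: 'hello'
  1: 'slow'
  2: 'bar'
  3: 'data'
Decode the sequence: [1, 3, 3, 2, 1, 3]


Look up each index in the dictionary:
  1 -> 'slow'
  3 -> 'data'
  3 -> 'data'
  2 -> 'bar'
  1 -> 'slow'
  3 -> 'data'

Decoded: "slow data data bar slow data"


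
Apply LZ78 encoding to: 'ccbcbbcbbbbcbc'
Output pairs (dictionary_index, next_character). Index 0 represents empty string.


LZ78 encoding steps:
Dictionary: {0: ''}
Step 1: w='' (idx 0), next='c' -> output (0, 'c'), add 'c' as idx 1
Step 2: w='c' (idx 1), next='b' -> output (1, 'b'), add 'cb' as idx 2
Step 3: w='cb' (idx 2), next='b' -> output (2, 'b'), add 'cbb' as idx 3
Step 4: w='cbb' (idx 3), next='b' -> output (3, 'b'), add 'cbbb' as idx 4
Step 5: w='' (idx 0), next='b' -> output (0, 'b'), add 'b' as idx 5
Step 6: w='cb' (idx 2), next='c' -> output (2, 'c'), add 'cbc' as idx 6


Encoded: [(0, 'c'), (1, 'b'), (2, 'b'), (3, 'b'), (0, 'b'), (2, 'c')]


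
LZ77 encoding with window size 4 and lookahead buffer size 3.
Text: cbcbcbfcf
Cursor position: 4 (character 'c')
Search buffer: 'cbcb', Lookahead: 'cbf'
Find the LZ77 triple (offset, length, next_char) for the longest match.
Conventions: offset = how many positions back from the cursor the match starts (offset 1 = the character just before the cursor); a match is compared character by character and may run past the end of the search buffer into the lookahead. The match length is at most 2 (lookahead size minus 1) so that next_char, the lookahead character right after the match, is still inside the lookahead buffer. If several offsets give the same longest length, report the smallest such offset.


Try each offset into the search buffer:
  offset=1 (pos 3, char 'b'): match length 0
  offset=2 (pos 2, char 'c'): match length 2
  offset=3 (pos 1, char 'b'): match length 0
  offset=4 (pos 0, char 'c'): match length 2
Longest match has length 2, found at offsets 2, 4; take the smallest, offset 2.
next_char = character at position 4 + 2 = 6 -> 'f'

Best match: offset=2, length=2 (matching 'cb' starting at position 2)
LZ77 triple: (2, 2, 'f')


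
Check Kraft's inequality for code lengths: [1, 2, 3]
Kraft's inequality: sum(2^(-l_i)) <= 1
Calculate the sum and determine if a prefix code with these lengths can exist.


Sum = 2^(-1) + 2^(-2) + 2^(-3)
    = 0.5 + 0.25 + 0.125
    = 7/8 = 0.875
Since 0.875 <= 1, Kraft's inequality IS satisfied.
A prefix code with these lengths CAN exist.

Kraft sum = 0.875. Satisfied.


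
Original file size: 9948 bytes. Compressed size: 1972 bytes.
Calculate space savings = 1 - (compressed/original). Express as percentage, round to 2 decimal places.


ratio = compressed/original = 1972/9948 = 0.198231
savings = 1 - ratio = 1 - 0.198231 = 0.801769
as a percentage: 0.801769 * 100 = 80.18%

Space savings = 1 - 1972/9948 = 80.18%


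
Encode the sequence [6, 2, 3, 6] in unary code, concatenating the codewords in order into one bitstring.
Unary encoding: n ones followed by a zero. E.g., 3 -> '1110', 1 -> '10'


Encode each number as n ones followed by a terminating 0:
  6 -> 1111110 (7 bits)
  2 -> 110 (3 bits)
  3 -> 1110 (4 bits)
  6 -> 1111110 (7 bits)
Total length = 7 + 3 + 4 + 7 = 21 bits.

Unary([6, 2, 3, 6]) = 111111011011101111110 (21 bits)


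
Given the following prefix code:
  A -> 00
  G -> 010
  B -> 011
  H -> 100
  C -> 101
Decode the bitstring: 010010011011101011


Decoding step by step:
Bits 010 -> G
Bits 010 -> G
Bits 011 -> B
Bits 011 -> B
Bits 101 -> C
Bits 011 -> B


Decoded message: GGBBCB


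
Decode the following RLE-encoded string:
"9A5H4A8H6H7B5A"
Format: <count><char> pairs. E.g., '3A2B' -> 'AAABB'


Expanding each <count><char> pair:
  9A -> 'AAAAAAAAA'
  5H -> 'HHHHH'
  4A -> 'AAAA'
  8H -> 'HHHHHHHH'
  6H -> 'HHHHHH'
  7B -> 'BBBBBBB'
  5A -> 'AAAAA'

Decoded = AAAAAAAAAHHHHHAAAAHHHHHHHHHHHHHHBBBBBBBAAAAA


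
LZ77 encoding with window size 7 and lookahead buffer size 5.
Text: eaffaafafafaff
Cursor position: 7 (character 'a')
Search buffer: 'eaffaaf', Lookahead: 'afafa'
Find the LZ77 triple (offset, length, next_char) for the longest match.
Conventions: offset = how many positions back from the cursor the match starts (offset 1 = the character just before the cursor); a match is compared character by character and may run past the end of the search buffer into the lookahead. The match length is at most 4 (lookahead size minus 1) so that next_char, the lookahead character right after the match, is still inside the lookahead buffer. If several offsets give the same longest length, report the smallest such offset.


Try each offset into the search buffer:
  offset=1 (pos 6, char 'f'): match length 0
  offset=2 (pos 5, char 'a'): match length 4
  offset=3 (pos 4, char 'a'): match length 1
  offset=4 (pos 3, char 'f'): match length 0
  offset=5 (pos 2, char 'f'): match length 0
  offset=6 (pos 1, char 'a'): match length 2
  offset=7 (pos 0, char 'e'): match length 0
Longest match has length 4 at offset 2.
next_char = character at position 7 + 4 = 11 -> 'a'

Best match: offset=2, length=4 (matching 'afaf' starting at position 5)
LZ77 triple: (2, 4, 'a')


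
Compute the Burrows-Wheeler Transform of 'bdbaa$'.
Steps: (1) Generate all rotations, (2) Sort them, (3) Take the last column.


Rotations (sorted):
  0: $bdbaa -> last char: a
  1: a$bdba -> last char: a
  2: aa$bdb -> last char: b
  3: baa$bd -> last char: d
  4: bdbaa$ -> last char: $
  5: dbaa$b -> last char: b


BWT = aabd$b


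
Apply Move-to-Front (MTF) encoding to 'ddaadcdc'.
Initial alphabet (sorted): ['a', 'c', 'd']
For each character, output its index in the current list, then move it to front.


MTF encoding:
'd': index 2 in ['a', 'c', 'd'] -> ['d', 'a', 'c']
'd': index 0 in ['d', 'a', 'c'] -> ['d', 'a', 'c']
'a': index 1 in ['d', 'a', 'c'] -> ['a', 'd', 'c']
'a': index 0 in ['a', 'd', 'c'] -> ['a', 'd', 'c']
'd': index 1 in ['a', 'd', 'c'] -> ['d', 'a', 'c']
'c': index 2 in ['d', 'a', 'c'] -> ['c', 'd', 'a']
'd': index 1 in ['c', 'd', 'a'] -> ['d', 'c', 'a']
'c': index 1 in ['d', 'c', 'a'] -> ['c', 'd', 'a']


Output: [2, 0, 1, 0, 1, 2, 1, 1]


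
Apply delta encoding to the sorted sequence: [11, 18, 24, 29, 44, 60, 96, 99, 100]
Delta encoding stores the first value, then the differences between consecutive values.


First value: 11
Deltas:
  18 - 11 = 7
  24 - 18 = 6
  29 - 24 = 5
  44 - 29 = 15
  60 - 44 = 16
  96 - 60 = 36
  99 - 96 = 3
  100 - 99 = 1


Delta encoded: [11, 7, 6, 5, 15, 16, 36, 3, 1]


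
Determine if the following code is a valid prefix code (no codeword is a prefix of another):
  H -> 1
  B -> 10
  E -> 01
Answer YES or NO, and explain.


Checking each pair (does one codeword prefix another?):
  H='1' vs B='10': prefix -- VIOLATION

NO -- this is NOT a valid prefix code. H (1) is a prefix of B (10).
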